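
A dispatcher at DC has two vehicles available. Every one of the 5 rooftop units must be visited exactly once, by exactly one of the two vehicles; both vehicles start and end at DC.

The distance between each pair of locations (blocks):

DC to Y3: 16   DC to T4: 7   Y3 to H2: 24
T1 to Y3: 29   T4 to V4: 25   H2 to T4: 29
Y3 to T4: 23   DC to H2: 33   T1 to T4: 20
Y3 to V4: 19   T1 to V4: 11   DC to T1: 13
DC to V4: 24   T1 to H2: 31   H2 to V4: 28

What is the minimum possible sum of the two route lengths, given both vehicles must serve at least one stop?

Check every non-empty split of the stops between the two vehicles; for each half take its own optimal tour:
  {T1} + {Y3, H2, T4, V4}: 26 + 99 = 125
  {Y3} + {T1, H2, T4, V4}: 32 + 88 = 120
  {T1, Y3} + {H2, T4, V4}: 58 + 88 = 146
  {H2} + {T1, Y3, T4, V4}: 66 + 73 = 139
  {T1, H2} + {Y3, T4, V4}: 77 + 67 = 144
  {Y3, H2} + {T1, T4, V4}: 73 + 56 = 129
  … (15 splits in total)
  {T4} + {T1, Y3, H2, V4}: 14 + 92 = 106  ← best
Best: vehicle 1 DC → T4 → DC = 14; vehicle 2 DC → T1 → V4 → H2 → Y3 → DC = 92; combined 106.

106 blocks — the smallest possible combined total.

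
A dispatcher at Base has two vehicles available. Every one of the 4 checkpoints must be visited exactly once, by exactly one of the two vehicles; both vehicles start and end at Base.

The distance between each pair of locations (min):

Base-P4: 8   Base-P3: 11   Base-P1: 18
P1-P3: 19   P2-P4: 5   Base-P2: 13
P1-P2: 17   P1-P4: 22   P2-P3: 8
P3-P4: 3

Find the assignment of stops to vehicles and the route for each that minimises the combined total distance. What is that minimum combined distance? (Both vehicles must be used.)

68 min — the smallest possible combined total.

Check every non-empty split of the stops between the two vehicles; for each half take its own optimal tour:
  {P1} + {P2, P3, P4}: 36 + 32 = 68
  {P2} + {P1, P3, P4}: 26 + 48 = 74
  {P1, P2} + {P3, P4}: 48 + 22 = 70
  {P3} + {P1, P2, P4}: 22 + 48 = 70
  {P1, P3} + {P2, P4}: 48 + 26 = 74
  {P2, P3} + {P1, P4}: 32 + 48 = 80
  … (7 splits in total)
Best: vehicle 1 Base → P1 → Base = 36; vehicle 2 Base → P2 → P3 → P4 → Base = 32; combined 68.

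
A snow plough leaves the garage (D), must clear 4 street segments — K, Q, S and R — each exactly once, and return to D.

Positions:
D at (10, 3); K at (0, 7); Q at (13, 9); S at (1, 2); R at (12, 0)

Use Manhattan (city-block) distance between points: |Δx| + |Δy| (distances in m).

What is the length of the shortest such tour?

D - K - Q - S - R - D: 14+15+19+13+5 = 66
D - K - Q - R - S - D: 14+15+10+13+10 = 62
D - K - S - Q - R - D: 14+6+19+10+5 = 54
D - K - S - R - Q - D: 14+6+13+10+9 = 52
D - K - R - Q - S - D: 14+19+10+19+10 = 72
D - K - R - S - Q - D: 14+19+13+19+9 = 74
D - Q - K - S - R - D: 9+15+6+13+5 = 48
D - Q - K - R - S - D: 9+15+19+13+10 = 66
D - Q - S - K - R - D: 9+19+6+19+5 = 58
D - Q - R - K - S - D: 9+10+19+6+10 = 54
D - S - K - Q - R - D: 10+6+15+10+5 = 46
D - S - Q - K - R - D: 10+19+15+19+5 = 68
The minimum is 46.
One optimal route: D → S → K → Q → R → D (or its reverse).

Minimum total distance: 46 m.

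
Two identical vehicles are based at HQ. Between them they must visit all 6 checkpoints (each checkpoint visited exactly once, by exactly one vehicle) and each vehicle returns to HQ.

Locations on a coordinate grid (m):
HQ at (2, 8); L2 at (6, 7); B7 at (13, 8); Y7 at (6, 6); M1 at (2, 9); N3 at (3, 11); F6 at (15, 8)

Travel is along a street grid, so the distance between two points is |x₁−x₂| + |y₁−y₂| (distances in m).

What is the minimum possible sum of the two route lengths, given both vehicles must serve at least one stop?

There are 2^5 − 1 = 31 ways to divide the 6 stops into two non-empty groups. For each, the best each vehicle can do is its own shortest tour through its group:
  {L2} + {B7, Y7, M1, N3, F6}: 10 + 36 = 46
  {B7} + {L2, Y7, M1, N3, F6}: 22 + 36 = 58
  {L2, B7} + {Y7, M1, N3, F6}: 24 + 36 = 60
  {Y7} + {L2, B7, M1, N3, F6}: 12 + 34 = 46
  {L2, Y7} + {B7, M1, N3, F6}: 12 + 32 = 44
  {B7, Y7} + {L2, M1, N3, F6}: 26 + 34 = 60
  … (31 splits in total)
  {M1} + {L2, B7, Y7, N3, F6}: 2 + 36 = 38  ← best
Best: vehicle 1 HQ → M1 → HQ = 2; vehicle 2 HQ → L2 → Y7 → B7 → F6 → N3 → HQ = 36; combined 38.

38 m — the smallest possible combined total.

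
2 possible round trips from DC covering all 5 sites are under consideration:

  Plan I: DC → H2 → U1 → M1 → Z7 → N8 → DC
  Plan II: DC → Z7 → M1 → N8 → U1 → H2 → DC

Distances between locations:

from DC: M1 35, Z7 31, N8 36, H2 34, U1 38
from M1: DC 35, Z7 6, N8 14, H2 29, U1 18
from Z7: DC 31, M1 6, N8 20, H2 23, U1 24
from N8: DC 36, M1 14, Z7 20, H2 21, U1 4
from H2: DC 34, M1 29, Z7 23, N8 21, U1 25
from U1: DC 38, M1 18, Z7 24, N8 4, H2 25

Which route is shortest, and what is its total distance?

Shortest is Plan II, total 114.

Plan I: 34 + 25 + 18 + 6 + 20 + 36 = 139
Plan II: 31 + 6 + 14 + 4 + 25 + 34 = 114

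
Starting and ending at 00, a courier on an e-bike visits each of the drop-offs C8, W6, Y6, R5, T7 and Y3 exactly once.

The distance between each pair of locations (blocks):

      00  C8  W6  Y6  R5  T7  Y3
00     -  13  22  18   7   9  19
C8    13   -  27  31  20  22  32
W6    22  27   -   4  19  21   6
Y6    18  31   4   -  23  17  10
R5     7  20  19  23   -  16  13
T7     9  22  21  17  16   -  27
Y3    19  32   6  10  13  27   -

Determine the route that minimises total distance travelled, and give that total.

Shortest round trip = 82 blocks.

With 6 stops there are 6!/2 = 360 distinct round trips (a route and its reverse cost the same).
00 - C8 - W6 - Y6 - R5 - T7 - Y3 - 00: 13+27+4+23+16+27+19 = 129
00 - C8 - W6 - Y6 - R5 - Y3 - T7 - 00: 13+27+4+23+13+27+9 = 116
00 - C8 - W6 - Y6 - T7 - R5 - Y3 - 00: 13+27+4+17+16+13+19 = 109
00 - C8 - W6 - Y6 - T7 - Y3 - R5 - 00: 13+27+4+17+27+13+7 = 108
00 - C8 - W6 - Y6 - Y3 - R5 - T7 - 00: 13+27+4+10+13+16+9 = 92
00 - C8 - W6 - Y6 - Y3 - T7 - R5 - 00: 13+27+4+10+27+16+7 = 104
00 - C8 - W6 - R5 - Y6 - T7 - Y3 - 00: 13+27+19+23+17+27+19 = 145
00 - C8 - W6 - R5 - Y6 - Y3 - T7 - 00: 13+27+19+23+10+27+9 = 128
… (352 more)
00 - C8 - R5 - Y3 - W6 - Y6 - T7 - 00: 13+20+13+6+4+17+9 = 82  ← best
The minimum is 82.
One optimal route: 00 → C8 → R5 → Y3 → W6 → Y6 → T7 → 00 (or its reverse).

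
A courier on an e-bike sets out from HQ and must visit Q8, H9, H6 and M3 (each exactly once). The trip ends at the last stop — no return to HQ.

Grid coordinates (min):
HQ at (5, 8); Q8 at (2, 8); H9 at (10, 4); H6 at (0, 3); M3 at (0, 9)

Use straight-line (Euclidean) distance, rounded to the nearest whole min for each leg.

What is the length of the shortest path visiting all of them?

There are 4! = 24 possible orderings.
HQ - Q8 - H9 - H6 - M3: 3+9+10+6 = 28
HQ - Q8 - H9 - M3 - H6: 3+9+11+6 = 29
HQ - Q8 - H6 - H9 - M3: 3+5+10+11 = 29
HQ - Q8 - H6 - M3 - H9: 3+5+6+11 = 25
HQ - Q8 - M3 - H9 - H6: 3+2+11+10 = 26
HQ - Q8 - M3 - H6 - H9: 3+2+6+10 = 21
HQ - H9 - Q8 - H6 - M3: 6+9+5+6 = 26
HQ - H9 - Q8 - M3 - H6: 6+9+2+6 = 23
HQ - H9 - H6 - Q8 - M3: 6+10+5+2 = 23
HQ - H9 - H6 - M3 - Q8: 6+10+6+2 = 24
HQ - H9 - M3 - Q8 - H6: 6+11+2+5 = 24
HQ - H9 - M3 - H6 - Q8: 6+11+6+5 = 28
HQ - H6 - Q8 - H9 - M3: 7+5+9+11 = 32
HQ - H6 - Q8 - M3 - H9: 7+5+2+11 = 25
… (10 more)
The minimum is 21.
One shortest path: HQ → Q8 → M3 → H6 → H9.

Shortest open route: 21 min.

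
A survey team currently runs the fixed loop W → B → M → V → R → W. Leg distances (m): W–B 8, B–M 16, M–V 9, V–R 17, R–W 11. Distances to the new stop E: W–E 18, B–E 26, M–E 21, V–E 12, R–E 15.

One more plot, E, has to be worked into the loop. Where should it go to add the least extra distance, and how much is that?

+10 m — insert E between V and R.

Insertion cost between consecutive stops i–j is d(i,E) + d(E,j) − d(i,j):
  between W and B: 18 + 26 − 8 = 36
  between B and M: 26 + 21 − 16 = 31
  between M and V: 21 + 12 − 9 = 24
  between V and R: 12 + 15 − 17 = 10
  between R and W: 15 + 18 − 11 = 22
Cheapest insertion is between V and R, adding 10.
New total = 61 + 10 = 71.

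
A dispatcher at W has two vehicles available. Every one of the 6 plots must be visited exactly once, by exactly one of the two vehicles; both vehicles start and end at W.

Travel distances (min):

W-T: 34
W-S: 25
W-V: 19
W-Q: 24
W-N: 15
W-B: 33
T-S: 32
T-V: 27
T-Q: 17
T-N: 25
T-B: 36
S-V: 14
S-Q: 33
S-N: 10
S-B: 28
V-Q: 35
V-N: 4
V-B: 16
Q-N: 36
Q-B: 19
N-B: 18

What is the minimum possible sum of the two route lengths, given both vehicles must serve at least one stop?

Check every non-empty split of the stops between the two vehicles; for each half take its own optimal tour:
  {T} + {S, V, Q, N, B}: 68 + 98 = 166
  {S} + {T, V, Q, N, B}: 50 + 105 = 155
  {T, S} + {V, Q, N, B}: 91 + 78 = 169
  {V} + {T, S, Q, N, B}: 38 + 123 = 161
  {T, V} + {S, Q, N, B}: 80 + 96 = 176
  {S, V} + {T, Q, N, B}: 58 + 103 = 161
  … (31 splits in total)
Best: vehicle 1 W → S → W = 50; vehicle 2 W → T → Q → B → V → N → W = 105; combined 155.

155 min — the smallest possible combined total.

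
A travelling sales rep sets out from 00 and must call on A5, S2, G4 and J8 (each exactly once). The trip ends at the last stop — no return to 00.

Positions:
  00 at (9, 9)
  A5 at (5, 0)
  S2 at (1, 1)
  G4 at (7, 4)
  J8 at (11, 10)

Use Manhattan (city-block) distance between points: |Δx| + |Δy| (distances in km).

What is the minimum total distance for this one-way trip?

There are 4! = 24 possible orderings.
00 → A5 → S2 → G4 → J8: 13+5+9+10 = 37
00 → A5 → S2 → J8 → G4: 13+5+19+10 = 47
00 → A5 → G4 → S2 → J8: 13+6+9+19 = 47
00 → A5 → G4 → J8 → S2: 13+6+10+19 = 48
00 → A5 → J8 → S2 → G4: 13+16+19+9 = 57
00 → A5 → J8 → G4 → S2: 13+16+10+9 = 48
00 → S2 → A5 → G4 → J8: 16+5+6+10 = 37
00 → S2 → A5 → J8 → G4: 16+5+16+10 = 47
00 → S2 → G4 → A5 → J8: 16+9+6+16 = 47
00 → S2 → G4 → J8 → A5: 16+9+10+16 = 51
00 → S2 → J8 → A5 → G4: 16+19+16+6 = 57
00 → S2 → J8 → G4 → A5: 16+19+10+6 = 51
00 → G4 → A5 → S2 → J8: 7+6+5+19 = 37
00 → G4 → A5 → J8 → S2: 7+6+16+19 = 48
… (10 more)
00 → J8 → G4 → A5 → S2: 3+10+6+5 = 24  ← best
The minimum is 24.
One shortest path: 00 → J8 → G4 → A5 → S2.

Shortest open route: 24 km.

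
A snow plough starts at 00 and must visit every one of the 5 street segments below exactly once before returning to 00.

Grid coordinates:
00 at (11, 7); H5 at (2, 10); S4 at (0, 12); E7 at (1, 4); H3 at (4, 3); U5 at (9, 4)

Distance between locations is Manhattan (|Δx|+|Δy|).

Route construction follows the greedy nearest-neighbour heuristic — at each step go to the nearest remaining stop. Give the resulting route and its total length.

Total distance 42 via the nearest-neighbour route 00 → U5 → H3 → E7 → H5 → S4 → 00.

From 00: distances to unvisited — U5=5, H3=11, H5=12, E7=13, S4=16. Nearest is U5 (5).
From U5: distances to unvisited — H3=6, E7=8, H5=13, S4=17. Nearest is H3 (6).
From H3: distances to unvisited — E7=4, H5=9, S4=13. Nearest is E7 (4).
From E7: distances to unvisited — H5=7, S4=9. Nearest is H5 (7).
From H5: distances to unvisited — S4=4. Nearest is S4 (4).
Return S4→00: 16.
Total = 5 + 6 + 4 + 7 + 4 + 16 = 42.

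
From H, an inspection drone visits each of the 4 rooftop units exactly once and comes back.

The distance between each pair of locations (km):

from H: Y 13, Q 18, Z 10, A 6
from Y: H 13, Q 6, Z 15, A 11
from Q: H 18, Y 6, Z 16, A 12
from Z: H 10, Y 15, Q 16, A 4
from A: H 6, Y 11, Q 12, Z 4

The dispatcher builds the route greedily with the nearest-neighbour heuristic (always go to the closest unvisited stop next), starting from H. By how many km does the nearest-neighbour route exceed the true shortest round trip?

The nearest-neighbour route is 4 km longer than optimal.

H: A=6, Z=10, Y=13, Q=18 ⇒ A
A: Z=4, Y=11, Q=12 ⇒ Z
Z: Y=15, Q=16 ⇒ Y
Y: Q=6 ⇒ Q
NN route H → A → Z → Y → Q → H costs 49.
Optimal: H → Y → Q → Z → A → H costs 45 (by enumerating all 12 distinct tours).
Excess = 49 − 45 = 4.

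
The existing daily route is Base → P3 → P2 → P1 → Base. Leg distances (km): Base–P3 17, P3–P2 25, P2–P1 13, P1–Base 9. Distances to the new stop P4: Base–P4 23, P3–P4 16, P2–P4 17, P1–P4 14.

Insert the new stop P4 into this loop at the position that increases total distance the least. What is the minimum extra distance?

Insertion cost between consecutive stops i–j is d(i,P4) + d(P4,j) − d(i,j):
  between Base and P3: 23 + 16 − 17 = 22
  between P3 and P2: 16 + 17 − 25 = 8
  between P2 and P1: 17 + 14 − 13 = 18
  between P1 and Base: 14 + 23 − 9 = 28
Cheapest insertion is between P3 and P2, adding 8.
New total = 64 + 8 = 72.

Adding 8 km by placing P4 on the P3–P2 leg.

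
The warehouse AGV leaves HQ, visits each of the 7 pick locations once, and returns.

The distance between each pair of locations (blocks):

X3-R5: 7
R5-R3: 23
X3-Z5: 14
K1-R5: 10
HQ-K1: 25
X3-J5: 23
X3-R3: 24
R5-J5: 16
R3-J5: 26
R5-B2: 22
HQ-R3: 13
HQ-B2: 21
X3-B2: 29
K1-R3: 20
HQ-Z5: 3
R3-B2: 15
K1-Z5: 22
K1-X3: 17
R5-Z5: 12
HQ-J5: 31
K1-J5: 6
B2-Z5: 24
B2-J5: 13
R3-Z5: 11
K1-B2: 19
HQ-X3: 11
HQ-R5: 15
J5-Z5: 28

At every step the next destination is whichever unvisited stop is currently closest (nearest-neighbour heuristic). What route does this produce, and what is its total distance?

Nearest-neighbour total = 76 blocks; route HQ → Z5 → R3 → B2 → J5 → K1 → R5 → X3 → HQ.

At HQ the remaining stops are Z5 3, X3 11, R3 13, R5 15, B2 21, K1 25, J5 31; go to Z5.
At Z5 the remaining stops are R3 11, R5 12, X3 14, K1 22, B2 24, J5 28; go to R3.
At R3 the remaining stops are B2 15, K1 20, R5 23, X3 24, J5 26; go to B2.
At B2 the remaining stops are J5 13, K1 19, R5 22, X3 29; go to J5.
At J5 the remaining stops are K1 6, R5 16, X3 23; go to K1.
At K1 the remaining stops are R5 10, X3 17; go to R5.
At R5 the remaining stops are X3 7; go to X3.
Return X3→HQ: 11.
Total = 3 + 11 + 15 + 13 + 6 + 10 + 7 + 11 = 76.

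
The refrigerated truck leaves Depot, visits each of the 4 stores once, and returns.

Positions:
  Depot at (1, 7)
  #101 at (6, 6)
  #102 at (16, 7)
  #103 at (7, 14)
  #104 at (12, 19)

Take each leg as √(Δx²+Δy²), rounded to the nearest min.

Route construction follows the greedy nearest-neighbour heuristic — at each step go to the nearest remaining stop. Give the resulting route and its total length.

Total distance 48 min via the nearest-neighbour route Depot → #101 → #103 → #104 → #102 → Depot.

From Depot: distances to unvisited — #101=5, #103=9, #102=15, #104=16. Nearest is #101 (5).
From #101: distances to unvisited — #103=8, #102=10, #104=14. Nearest is #103 (8).
From #103: distances to unvisited — #104=7, #102=11. Nearest is #104 (7).
From #104: distances to unvisited — #102=13. Nearest is #102 (13).
Return #102→Depot: 15.
Total = 5 + 8 + 7 + 13 + 15 = 48.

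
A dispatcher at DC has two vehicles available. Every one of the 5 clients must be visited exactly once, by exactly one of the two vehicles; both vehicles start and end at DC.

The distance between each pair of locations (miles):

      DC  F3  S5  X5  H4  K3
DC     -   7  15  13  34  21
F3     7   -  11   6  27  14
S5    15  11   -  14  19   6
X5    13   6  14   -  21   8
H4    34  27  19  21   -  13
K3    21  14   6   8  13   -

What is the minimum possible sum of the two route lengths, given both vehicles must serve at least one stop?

Check every non-empty split of the stops between the two vehicles; for each half take its own optimal tour:
  {F3} + {S5, X5, H4, K3}: 14 + 68 = 82
  {S5} + {F3, X5, H4, K3}: 30 + 68 = 98
  {F3, S5} + {X5, H4, K3}: 33 + 68 = 101
  {X5} + {F3, S5, H4, K3}: 26 + 68 = 94
  {F3, X5} + {S5, H4, K3}: 26 + 68 = 94
  {S5, X5} + {F3, H4, K3}: 42 + 68 = 110
  … (15 splits in total)
Best: vehicle 1 DC → F3 → DC = 14; vehicle 2 DC → S5 → H4 → K3 → X5 → DC = 68; combined 82.

Minimum combined distance: 82 miles.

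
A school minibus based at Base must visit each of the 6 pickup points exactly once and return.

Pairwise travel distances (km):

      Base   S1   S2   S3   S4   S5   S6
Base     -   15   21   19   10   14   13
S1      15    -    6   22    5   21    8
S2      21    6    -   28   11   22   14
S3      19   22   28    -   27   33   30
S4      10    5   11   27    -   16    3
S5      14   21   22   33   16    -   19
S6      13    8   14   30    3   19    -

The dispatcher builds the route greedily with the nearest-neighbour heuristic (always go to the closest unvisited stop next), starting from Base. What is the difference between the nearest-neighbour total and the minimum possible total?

Base: S4=10, S6=13, S5=14, S1=15, S3=19, S2=21 ⇒ S4
S4: S6=3, S1=5, S2=11, S5=16, S3=27 ⇒ S6
S6: S1=8, S2=14, S5=19, S3=30 ⇒ S1
S1: S2=6, S5=21, S3=22 ⇒ S2
S2: S5=22, S3=28 ⇒ S5
S5: S3=33 ⇒ S3
NN route Base → S4 → S6 → S1 → S2 → S5 → S3 → Base costs 101.
Optimal: Base → S3 → S1 → S2 → S4 → S6 → S5 → Base costs 94 (by enumerating all 360 distinct tours).
Excess = 101 − 94 = 7.

7 km longer than the optimal tour.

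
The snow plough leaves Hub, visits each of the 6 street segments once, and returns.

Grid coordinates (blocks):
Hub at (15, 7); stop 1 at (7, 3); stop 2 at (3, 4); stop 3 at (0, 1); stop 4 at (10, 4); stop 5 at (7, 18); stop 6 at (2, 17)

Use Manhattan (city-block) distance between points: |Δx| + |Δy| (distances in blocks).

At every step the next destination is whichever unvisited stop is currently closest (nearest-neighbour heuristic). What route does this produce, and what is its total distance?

66 blocks along Hub → stop 4 → stop 1 → stop 2 → stop 3 → stop 6 → stop 5 → Hub.

From Hub: distances to unvisited — stop 4=8, stop 1=12, stop 2=15, stop 5=19, stop 3=21, stop 6=23. Nearest is stop 4 (8).
From stop 4: distances to unvisited — stop 1=4, stop 2=7, stop 3=13, stop 5=17, stop 6=21. Nearest is stop 1 (4).
From stop 1: distances to unvisited — stop 2=5, stop 3=9, stop 5=15, stop 6=19. Nearest is stop 2 (5).
From stop 2: distances to unvisited — stop 3=6, stop 6=14, stop 5=18. Nearest is stop 3 (6).
From stop 3: distances to unvisited — stop 6=18, stop 5=24. Nearest is stop 6 (18).
From stop 6: distances to unvisited — stop 5=6. Nearest is stop 5 (6).
Return stop 5→Hub: 19.
Total = 8 + 4 + 5 + 6 + 18 + 6 + 19 = 66.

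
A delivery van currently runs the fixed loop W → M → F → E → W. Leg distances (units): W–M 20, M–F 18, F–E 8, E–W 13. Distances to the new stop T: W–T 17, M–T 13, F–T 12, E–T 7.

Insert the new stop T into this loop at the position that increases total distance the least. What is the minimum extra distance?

Insertion cost between consecutive stops i–j is d(i,T) + d(T,j) − d(i,j):
  between W and M: 17 + 13 − 20 = 10
  between M and F: 13 + 12 − 18 = 7
  between F and E: 12 + 7 − 8 = 11
  between E and W: 7 + 17 − 13 = 11
Cheapest insertion is between M and F, adding 7.
New total = 59 + 7 = 66.

+7 — insert T between M and F.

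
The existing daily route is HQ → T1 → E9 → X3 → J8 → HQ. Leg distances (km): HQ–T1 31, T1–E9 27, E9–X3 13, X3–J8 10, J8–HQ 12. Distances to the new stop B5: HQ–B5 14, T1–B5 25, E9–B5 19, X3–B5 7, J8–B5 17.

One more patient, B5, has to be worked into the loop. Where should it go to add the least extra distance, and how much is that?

Adding 8 km by placing B5 on the HQ–T1 leg.

Insertion cost between consecutive stops i–j is d(i,B5) + d(B5,j) − d(i,j):
  between HQ and T1: 14 + 25 − 31 = 8
  between T1 and E9: 25 + 19 − 27 = 17
  between E9 and X3: 19 + 7 − 13 = 13
  between X3 and J8: 7 + 17 − 10 = 14
  between J8 and HQ: 17 + 14 − 12 = 19
Cheapest insertion is between HQ and T1, adding 8.
New total = 93 + 8 = 101.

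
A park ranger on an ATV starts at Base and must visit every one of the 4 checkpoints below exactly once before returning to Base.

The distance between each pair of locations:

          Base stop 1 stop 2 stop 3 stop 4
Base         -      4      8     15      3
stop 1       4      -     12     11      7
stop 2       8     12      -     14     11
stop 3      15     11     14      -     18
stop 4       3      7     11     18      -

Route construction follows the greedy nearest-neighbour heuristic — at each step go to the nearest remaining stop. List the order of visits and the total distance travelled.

Total distance 43 via the nearest-neighbour route Base → stop 4 → stop 1 → stop 3 → stop 2 → Base.

Base → [stop 4:3 / stop 1:4 / stop 2:8 / stop 3:15] → stop 4 (3)
stop 4 → [stop 1:7 / stop 2:11 / stop 3:18] → stop 1 (7)
stop 1 → [stop 3:11 / stop 2:12] → stop 3 (11)
stop 3 → [stop 2:14] → stop 2 (14)
Return stop 2→Base: 8.
Total = 3 + 7 + 11 + 14 + 8 = 43.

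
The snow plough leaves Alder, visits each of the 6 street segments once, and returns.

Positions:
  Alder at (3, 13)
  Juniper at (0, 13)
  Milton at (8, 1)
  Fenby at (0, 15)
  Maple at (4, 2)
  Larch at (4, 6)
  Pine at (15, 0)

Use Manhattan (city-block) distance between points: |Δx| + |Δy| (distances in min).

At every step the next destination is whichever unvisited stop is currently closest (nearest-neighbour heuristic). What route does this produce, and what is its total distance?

From Alder: distances to unvisited — Juniper=3, Fenby=5, Larch=8, Maple=12, Milton=17, Pine=25. Nearest is Juniper (3).
From Juniper: distances to unvisited — Fenby=2, Larch=11, Maple=15, Milton=20, Pine=28. Nearest is Fenby (2).
From Fenby: distances to unvisited — Larch=13, Maple=17, Milton=22, Pine=30. Nearest is Larch (13).
From Larch: distances to unvisited — Maple=4, Milton=9, Pine=17. Nearest is Maple (4).
From Maple: distances to unvisited — Milton=5, Pine=13. Nearest is Milton (5).
From Milton: distances to unvisited — Pine=8. Nearest is Pine (8).
Return Pine→Alder: 25.
Total = 3 + 2 + 13 + 4 + 5 + 8 + 25 = 60.

Total distance 60 min via the nearest-neighbour route Alder → Juniper → Fenby → Larch → Maple → Milton → Pine → Alder.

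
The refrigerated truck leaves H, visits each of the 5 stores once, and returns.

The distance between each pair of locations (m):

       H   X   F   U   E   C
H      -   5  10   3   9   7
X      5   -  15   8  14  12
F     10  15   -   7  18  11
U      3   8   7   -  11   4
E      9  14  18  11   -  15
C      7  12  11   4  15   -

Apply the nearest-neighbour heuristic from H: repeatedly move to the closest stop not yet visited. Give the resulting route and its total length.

From H: distances to unvisited — U=3, X=5, C=7, E=9, F=10. Nearest is U (3).
From U: distances to unvisited — C=4, F=7, X=8, E=11. Nearest is C (4).
From C: distances to unvisited — F=11, X=12, E=15. Nearest is F (11).
From F: distances to unvisited — X=15, E=18. Nearest is X (15).
From X: distances to unvisited — E=14. Nearest is E (14).
Return E→H: 9.
Total = 3 + 4 + 11 + 15 + 14 + 9 = 56.

Total distance 56 m via the nearest-neighbour route H → U → C → F → X → E → H.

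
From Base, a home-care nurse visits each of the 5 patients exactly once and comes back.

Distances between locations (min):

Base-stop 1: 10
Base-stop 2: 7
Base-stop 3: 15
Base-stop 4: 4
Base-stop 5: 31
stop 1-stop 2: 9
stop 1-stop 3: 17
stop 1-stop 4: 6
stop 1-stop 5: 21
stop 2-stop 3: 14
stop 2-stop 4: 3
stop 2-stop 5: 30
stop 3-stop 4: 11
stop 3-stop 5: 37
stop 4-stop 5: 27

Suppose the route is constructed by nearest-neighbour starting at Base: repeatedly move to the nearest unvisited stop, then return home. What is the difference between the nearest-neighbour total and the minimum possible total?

Base: stop 4=4, stop 2=7, stop 1=10, stop 3=15, stop 5=31 ⇒ stop 4
stop 4: stop 2=3, stop 1=6, stop 3=11, stop 5=27 ⇒ stop 2
stop 2: stop 1=9, stop 3=14, stop 5=30 ⇒ stop 1
stop 1: stop 3=17, stop 5=21 ⇒ stop 3
stop 3: stop 5=37 ⇒ stop 5
NN route Base → stop 4 → stop 2 → stop 1 → stop 3 → stop 5 → Base costs 101.
Optimal: Base → stop 1 → stop 5 → stop 3 → stop 2 → stop 4 → Base costs 89 (by enumerating all 60 distinct tours).
Excess = 101 − 89 = 12.

The nearest-neighbour route is 12 min longer than optimal.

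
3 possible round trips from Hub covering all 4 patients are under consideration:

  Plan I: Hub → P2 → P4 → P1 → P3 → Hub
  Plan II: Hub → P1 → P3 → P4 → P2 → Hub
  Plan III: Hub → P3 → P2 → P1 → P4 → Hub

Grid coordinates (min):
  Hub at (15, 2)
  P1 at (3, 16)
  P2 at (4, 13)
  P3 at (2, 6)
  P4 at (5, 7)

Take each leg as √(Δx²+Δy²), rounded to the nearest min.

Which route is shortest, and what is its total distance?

Plan I: 16 + 6 + 9 + 10 + 14 = 55
Plan II: 18 + 10 + 3 + 6 + 16 = 53
Plan III: 14 + 7 + 3 + 9 + 11 = 44

Shortest is Plan III, total 44 min.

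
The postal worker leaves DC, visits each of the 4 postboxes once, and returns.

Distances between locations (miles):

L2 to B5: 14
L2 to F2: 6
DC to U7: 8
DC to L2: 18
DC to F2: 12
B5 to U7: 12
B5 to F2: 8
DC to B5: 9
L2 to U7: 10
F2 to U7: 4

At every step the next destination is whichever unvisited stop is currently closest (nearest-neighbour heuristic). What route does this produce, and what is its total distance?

Total distance 41 miles via the nearest-neighbour route DC → U7 → F2 → L2 → B5 → DC.

At DC the remaining stops are U7 8, B5 9, F2 12, L2 18; go to U7.
At U7 the remaining stops are F2 4, L2 10, B5 12; go to F2.
At F2 the remaining stops are L2 6, B5 8; go to L2.
At L2 the remaining stops are B5 14; go to B5.
Return B5→DC: 9.
Total = 8 + 4 + 6 + 14 + 9 = 41.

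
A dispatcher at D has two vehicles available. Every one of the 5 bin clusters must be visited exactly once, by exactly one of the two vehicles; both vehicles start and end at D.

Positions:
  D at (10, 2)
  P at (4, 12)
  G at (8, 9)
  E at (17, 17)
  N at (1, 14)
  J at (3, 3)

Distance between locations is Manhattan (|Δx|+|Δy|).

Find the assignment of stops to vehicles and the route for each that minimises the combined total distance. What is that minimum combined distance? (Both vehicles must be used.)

Check every non-empty split of the stops between the two vehicles; for each half take its own optimal tour:
  {P} + {G, E, N, J}: 32 + 66 = 98
  {G} + {P, E, N, J}: 18 + 64 = 82
  {P, G} + {E, N, J}: 32 + 62 = 94
  {E} + {P, G, N, J}: 44 + 42 = 86
  {P, E} + {G, N, J}: 56 + 42 = 98
  {G, E} + {P, N, J}: 48 + 42 = 90
  … (15 splits in total)
  {P, G, E, N} + {J}: 62 + 16 = 78  ← best
Best: vehicle 1 D → G → P → N → E → D = 62; vehicle 2 D → J → D = 16; combined 78.

78 — the smallest possible combined total.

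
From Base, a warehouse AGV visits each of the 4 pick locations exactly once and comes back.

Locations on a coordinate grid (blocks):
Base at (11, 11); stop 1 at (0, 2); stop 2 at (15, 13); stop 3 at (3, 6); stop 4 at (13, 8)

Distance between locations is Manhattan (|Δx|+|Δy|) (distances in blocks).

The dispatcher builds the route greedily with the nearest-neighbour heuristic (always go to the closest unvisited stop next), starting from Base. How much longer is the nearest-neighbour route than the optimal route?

The nearest-neighbour route is 6 blocks longer than optimal.

Base: stop 4=5, stop 2=6, stop 3=13, stop 1=20 ⇒ stop 4
stop 4: stop 2=7, stop 3=12, stop 1=19 ⇒ stop 2
stop 2: stop 3=19, stop 1=26 ⇒ stop 3
stop 3: stop 1=7 ⇒ stop 1
NN route Base → stop 4 → stop 2 → stop 3 → stop 1 → Base costs 58.
Optimal: Base → stop 1 → stop 3 → stop 4 → stop 2 → Base costs 52 (by enumerating all 12 distinct tours).
Excess = 58 − 52 = 6.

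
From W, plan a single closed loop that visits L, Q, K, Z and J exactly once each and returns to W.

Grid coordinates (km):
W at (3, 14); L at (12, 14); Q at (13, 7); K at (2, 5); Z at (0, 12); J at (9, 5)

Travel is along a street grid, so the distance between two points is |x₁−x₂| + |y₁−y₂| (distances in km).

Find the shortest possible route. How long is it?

Shortest round trip = 44 km.

W→L→Q→K→Z→J→W: 9+8+13+9+16+15 = 70
W→L→Q→K→J→Z→W: 9+8+13+7+16+5 = 58
W→L→Q→Z→K→J→W: 9+8+18+9+7+15 = 66
W→L→Q→Z→J→K→W: 9+8+18+16+7+10 = 68
W→L→Q→J→K→Z→W: 9+8+6+7+9+5 = 44
W→L→Q→J→Z→K→W: 9+8+6+16+9+10 = 58
W→L→K→Q→Z→J→W: 9+19+13+18+16+15 = 90
W→L→K→Q→J→Z→W: 9+19+13+6+16+5 = 68
W→L→K→Z→Q→J→W: 9+19+9+18+6+15 = 76
W→L→K→Z→J→Q→W: 9+19+9+16+6+17 = 76
W→L→K→J→Q→Z→W: 9+19+7+6+18+5 = 64
W→L→K→J→Z→Q→W: 9+19+7+16+18+17 = 86
W→L→Z→Q→K→J→W: 9+14+18+13+7+15 = 76
W→L→Z→Q→J→K→W: 9+14+18+6+7+10 = 64
… (46 more)
The minimum is 44.
One optimal route: W → L → Q → J → K → Z → W (or its reverse).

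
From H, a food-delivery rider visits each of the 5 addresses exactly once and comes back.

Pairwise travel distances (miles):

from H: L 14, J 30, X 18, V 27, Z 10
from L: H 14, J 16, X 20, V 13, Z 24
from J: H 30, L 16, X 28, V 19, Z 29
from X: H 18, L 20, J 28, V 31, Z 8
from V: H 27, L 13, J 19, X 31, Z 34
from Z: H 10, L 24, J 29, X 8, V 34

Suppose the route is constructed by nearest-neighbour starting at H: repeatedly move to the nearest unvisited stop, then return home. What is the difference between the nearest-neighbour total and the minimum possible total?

From H: Z=10, L=14, X=18, V=27, J=30 → choose Z (10).
From Z: X=8, L=24, J=29, V=34 → choose X (8).
From X: L=20, J=28, V=31 → choose L (20).
From L: V=13, J=16 → choose V (13).
From V: J=19 → choose J (19).
NN route H → Z → X → L → V → J → H costs 100.
Optimal: H → L → V → J → X → Z → H costs 92 (by enumerating all 60 distinct tours).
Excess = 100 − 92 = 8.

8 miles longer than the optimal tour.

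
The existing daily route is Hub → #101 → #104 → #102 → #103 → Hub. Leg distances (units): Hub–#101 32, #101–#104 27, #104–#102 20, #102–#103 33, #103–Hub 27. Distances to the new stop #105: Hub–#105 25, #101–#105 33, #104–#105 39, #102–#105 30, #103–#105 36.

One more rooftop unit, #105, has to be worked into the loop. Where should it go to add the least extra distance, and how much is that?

Adding 26 by placing #105 on the Hub–#101 leg.

Insertion cost between consecutive stops i–j is d(i,#105) + d(#105,j) − d(i,j):
  between Hub and #101: 25 + 33 − 32 = 26
  between #101 and #104: 33 + 39 − 27 = 45
  between #104 and #102: 39 + 30 − 20 = 49
  between #102 and #103: 30 + 36 − 33 = 33
  between #103 and Hub: 36 + 25 − 27 = 34
Cheapest insertion is between Hub and #101, adding 26.
New total = 139 + 26 = 165.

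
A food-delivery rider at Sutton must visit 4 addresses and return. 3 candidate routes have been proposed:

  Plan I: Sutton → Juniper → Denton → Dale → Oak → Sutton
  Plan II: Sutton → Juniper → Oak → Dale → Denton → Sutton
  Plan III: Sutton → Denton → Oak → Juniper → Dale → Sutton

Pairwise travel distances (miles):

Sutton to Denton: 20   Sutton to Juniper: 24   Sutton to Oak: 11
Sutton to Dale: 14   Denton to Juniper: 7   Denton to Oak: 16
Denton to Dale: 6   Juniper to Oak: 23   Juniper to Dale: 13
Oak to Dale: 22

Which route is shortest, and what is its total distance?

Shortest is Plan I, total 70 miles.

Plan I: 24 + 7 + 6 + 22 + 11 = 70
Plan II: 24 + 23 + 22 + 6 + 20 = 95
Plan III: 20 + 16 + 23 + 13 + 14 = 86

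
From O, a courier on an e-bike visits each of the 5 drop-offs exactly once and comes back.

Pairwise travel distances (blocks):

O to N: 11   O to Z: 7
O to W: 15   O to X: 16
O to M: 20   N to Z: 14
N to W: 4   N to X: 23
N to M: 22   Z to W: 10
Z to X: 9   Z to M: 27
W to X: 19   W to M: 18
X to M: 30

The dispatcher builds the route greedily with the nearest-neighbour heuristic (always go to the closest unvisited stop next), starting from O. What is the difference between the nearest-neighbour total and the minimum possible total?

2 blocks longer than the optimal tour.

From O: Z=7, N=11, W=15, X=16, M=20 → choose Z (7).
From Z: X=9, W=10, N=14, M=27 → choose X (9).
From X: W=19, N=23, M=30 → choose W (19).
From W: N=4, M=18 → choose N (4).
From N: M=22 → choose M (22).
NN route O → Z → X → W → N → M → O costs 81.
Optimal: O → N → W → M → X → Z → O costs 79 (by enumerating all 60 distinct tours).
Excess = 81 − 79 = 2.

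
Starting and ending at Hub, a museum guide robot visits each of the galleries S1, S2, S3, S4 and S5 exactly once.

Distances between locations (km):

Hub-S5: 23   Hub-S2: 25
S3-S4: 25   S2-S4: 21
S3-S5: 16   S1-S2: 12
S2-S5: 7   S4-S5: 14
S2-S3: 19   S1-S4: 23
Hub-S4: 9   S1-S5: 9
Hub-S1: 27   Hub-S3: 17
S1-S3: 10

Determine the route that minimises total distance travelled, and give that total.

With 5 stops there are 5!/2 = 60 distinct round trips (a route and its reverse cost the same).
Hub - S1 - S2 - S3 - S4 - S5 - Hub: 27+12+19+25+14+23 = 120
Hub - S1 - S2 - S3 - S5 - S4 - Hub: 27+12+19+16+14+9 = 97
Hub - S1 - S2 - S4 - S3 - S5 - Hub: 27+12+21+25+16+23 = 124
Hub - S1 - S2 - S4 - S5 - S3 - Hub: 27+12+21+14+16+17 = 107
Hub - S1 - S2 - S5 - S3 - S4 - Hub: 27+12+7+16+25+9 = 96
Hub - S1 - S2 - S5 - S4 - S3 - Hub: 27+12+7+14+25+17 = 102
Hub - S1 - S3 - S2 - S4 - S5 - Hub: 27+10+19+21+14+23 = 114
Hub - S1 - S3 - S2 - S5 - S4 - Hub: 27+10+19+7+14+9 = 86
Hub - S1 - S3 - S4 - S2 - S5 - Hub: 27+10+25+21+7+23 = 113
Hub - S1 - S3 - S4 - S5 - S2 - Hub: 27+10+25+14+7+25 = 108
Hub - S1 - S3 - S5 - S2 - S4 - Hub: 27+10+16+7+21+9 = 90
Hub - S1 - S3 - S5 - S4 - S2 - Hub: 27+10+16+14+21+25 = 113
Hub - S1 - S4 - S2 - S3 - S5 - Hub: 27+23+21+19+16+23 = 129
Hub - S1 - S4 - S2 - S5 - S3 - Hub: 27+23+21+7+16+17 = 111
… (46 more)
Hub - S3 - S1 - S2 - S5 - S4 - Hub: 17+10+12+7+14+9 = 69  ← best
The minimum is 69.
One optimal route: Hub → S3 → S1 → S2 → S5 → S4 → Hub (or its reverse).

Minimum total distance: 69 km.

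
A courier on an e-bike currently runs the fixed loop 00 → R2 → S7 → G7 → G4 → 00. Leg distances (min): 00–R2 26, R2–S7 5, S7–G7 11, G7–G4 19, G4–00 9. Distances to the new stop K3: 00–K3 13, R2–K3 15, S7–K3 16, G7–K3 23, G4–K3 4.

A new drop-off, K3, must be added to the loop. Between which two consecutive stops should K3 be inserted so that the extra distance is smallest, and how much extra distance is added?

Minimum extra distance: 2 min, inserting K3 between 00 and R2.

Insertion cost between consecutive stops i–j is d(i,K3) + d(K3,j) − d(i,j):
  between 00 and R2: 13 + 15 − 26 = 2
  between R2 and S7: 15 + 16 − 5 = 26
  between S7 and G7: 16 + 23 − 11 = 28
  between G7 and G4: 23 + 4 − 19 = 8
  between G4 and 00: 4 + 13 − 9 = 8
Cheapest insertion is between 00 and R2, adding 2.
New total = 70 + 2 = 72.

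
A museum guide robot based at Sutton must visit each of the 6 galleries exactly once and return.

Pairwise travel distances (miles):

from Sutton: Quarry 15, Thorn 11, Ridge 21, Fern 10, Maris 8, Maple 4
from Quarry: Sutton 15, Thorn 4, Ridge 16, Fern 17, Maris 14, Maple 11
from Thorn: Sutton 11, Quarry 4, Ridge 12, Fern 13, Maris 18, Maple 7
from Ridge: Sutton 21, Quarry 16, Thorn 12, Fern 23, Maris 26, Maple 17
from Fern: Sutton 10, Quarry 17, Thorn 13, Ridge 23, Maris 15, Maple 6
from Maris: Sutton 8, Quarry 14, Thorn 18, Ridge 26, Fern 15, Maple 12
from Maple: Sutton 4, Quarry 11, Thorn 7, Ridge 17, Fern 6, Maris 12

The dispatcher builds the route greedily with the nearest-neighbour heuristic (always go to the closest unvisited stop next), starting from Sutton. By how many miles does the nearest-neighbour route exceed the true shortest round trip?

Excess over optimum: 17 miles.

From Sutton: Maple=4, Maris=8, Fern=10, Thorn=11, Quarry=15, Ridge=21 → choose Maple (4).
From Maple: Fern=6, Thorn=7, Quarry=11, Maris=12, Ridge=17 → choose Fern (6).
From Fern: Thorn=13, Maris=15, Quarry=17, Ridge=23 → choose Thorn (13).
From Thorn: Quarry=4, Ridge=12, Maris=18 → choose Quarry (4).
From Quarry: Maris=14, Ridge=16 → choose Maris (14).
From Maris: Ridge=26 → choose Ridge (26).
NN route Sutton → Maple → Fern → Thorn → Quarry → Maris → Ridge → Sutton costs 88.
Optimal: Sutton → Fern → Maple → Ridge → Thorn → Quarry → Maris → Sutton costs 71 (by enumerating all 360 distinct tours).
Excess = 88 − 71 = 17.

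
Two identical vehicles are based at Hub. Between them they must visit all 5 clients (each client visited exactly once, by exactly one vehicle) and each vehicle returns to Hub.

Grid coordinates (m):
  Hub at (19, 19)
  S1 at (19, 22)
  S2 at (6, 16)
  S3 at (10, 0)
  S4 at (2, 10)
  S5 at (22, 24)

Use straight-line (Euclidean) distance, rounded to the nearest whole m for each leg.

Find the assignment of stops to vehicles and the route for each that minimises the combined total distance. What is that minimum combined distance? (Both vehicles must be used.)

There are 2^4 − 1 = 15 ways to divide the 5 stops into two non-empty groups. For each, the best each vehicle can do is its own shortest tour through its group:
  {S1} + {S2, S3, S4, S5}: 6 + 65 = 71
  {S2} + {S1, S3, S4, S5}: 26 + 65 = 91
  {S1, S2} + {S3, S4, S5}: 30 + 64 = 94
  {S3} + {S1, S2, S4, S5}: 42 + 50 = 92
  {S1, S3} + {S2, S4, S5}: 48 + 50 = 98
  {S2, S3} + {S1, S4, S5}: 50 + 50 = 100
  … (15 splits in total)
  {S2, S3, S4} + {S1, S5}: 54 + 13 = 67  ← best
Best: vehicle 1 Hub → S2 → S4 → S3 → Hub = 54; vehicle 2 Hub → S1 → S5 → Hub = 13; combined 67.

67 m — the smallest possible combined total.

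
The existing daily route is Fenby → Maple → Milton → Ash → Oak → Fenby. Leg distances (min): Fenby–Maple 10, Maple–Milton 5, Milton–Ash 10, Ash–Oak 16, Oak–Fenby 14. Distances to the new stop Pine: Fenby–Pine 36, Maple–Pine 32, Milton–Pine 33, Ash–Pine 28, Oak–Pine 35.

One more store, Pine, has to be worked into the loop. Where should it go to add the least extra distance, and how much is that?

Adding 47 min by placing Pine on the Ash–Oak leg.

Insertion cost between consecutive stops i–j is d(i,Pine) + d(Pine,j) − d(i,j):
  between Fenby and Maple: 36 + 32 − 10 = 58
  between Maple and Milton: 32 + 33 − 5 = 60
  between Milton and Ash: 33 + 28 − 10 = 51
  between Ash and Oak: 28 + 35 − 16 = 47
  between Oak and Fenby: 35 + 36 − 14 = 57
Cheapest insertion is between Ash and Oak, adding 47.
New total = 55 + 47 = 102.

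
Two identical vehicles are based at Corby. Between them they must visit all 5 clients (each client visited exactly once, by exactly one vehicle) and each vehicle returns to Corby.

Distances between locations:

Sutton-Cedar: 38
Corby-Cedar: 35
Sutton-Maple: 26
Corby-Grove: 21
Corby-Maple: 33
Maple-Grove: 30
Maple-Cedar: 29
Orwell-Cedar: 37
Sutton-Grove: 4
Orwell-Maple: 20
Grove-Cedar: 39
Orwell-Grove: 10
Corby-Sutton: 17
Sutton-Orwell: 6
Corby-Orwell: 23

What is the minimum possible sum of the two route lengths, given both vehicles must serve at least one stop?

Try each way of splitting the stops between the two vehicles (each non-empty) and, for each split, find the best tour for each vehicle:
  {Sutton} + {Orwell, Maple, Grove, Cedar}: 34 + 115 = 149
  {Orwell} + {Sutton, Maple, Grove, Cedar}: 46 + 115 = 161
  {Sutton, Orwell} + {Maple, Grove, Cedar}: 46 + 115 = 161
  {Maple} + {Sutton, Orwell, Grove, Cedar}: 66 + 103 = 169
  {Sutton, Maple} + {Orwell, Grove, Cedar}: 76 + 103 = 179
  {Orwell, Maple} + {Sutton, Grove, Cedar}: 76 + 95 = 171
  … (15 splits in total)
Best: vehicle 1 Corby → Sutton → Corby = 34; vehicle 2 Corby → Grove → Orwell → Maple → Cedar → Corby = 115; combined 149.

Minimum combined distance: 149.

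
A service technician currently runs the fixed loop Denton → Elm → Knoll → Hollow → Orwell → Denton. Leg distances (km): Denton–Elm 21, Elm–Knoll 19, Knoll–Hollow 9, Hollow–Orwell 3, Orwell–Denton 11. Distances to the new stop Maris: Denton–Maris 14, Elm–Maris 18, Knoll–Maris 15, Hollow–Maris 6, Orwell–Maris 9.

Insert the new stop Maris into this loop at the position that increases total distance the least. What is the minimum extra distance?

Adding 11 km by placing Maris on the Denton–Elm leg.

Insertion cost between consecutive stops i–j is d(i,Maris) + d(Maris,j) − d(i,j):
  between Denton and Elm: 14 + 18 − 21 = 11
  between Elm and Knoll: 18 + 15 − 19 = 14
  between Knoll and Hollow: 15 + 6 − 9 = 12
  between Hollow and Orwell: 6 + 9 − 3 = 12
  between Orwell and Denton: 9 + 14 − 11 = 12
Cheapest insertion is between Denton and Elm, adding 11.
New total = 63 + 11 = 74.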